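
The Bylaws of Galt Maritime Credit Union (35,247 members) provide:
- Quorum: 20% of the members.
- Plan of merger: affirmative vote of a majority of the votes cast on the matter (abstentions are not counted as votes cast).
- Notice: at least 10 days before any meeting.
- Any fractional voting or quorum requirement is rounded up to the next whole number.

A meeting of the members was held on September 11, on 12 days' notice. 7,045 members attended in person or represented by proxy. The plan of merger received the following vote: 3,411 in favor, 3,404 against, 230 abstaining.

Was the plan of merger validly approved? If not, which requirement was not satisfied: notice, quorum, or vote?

Notice: 12 days given; 10 required. Satisfied.
Quorum: 20% of 35,247 = 7,049.40, rounded up to 7,050; 7,045 present. Not satisfied.
Vote: requires a majority of the votes cast (7,045 − 230 abstaining = 6,815); a majority of 6815 is 3408, so 3,408 needed; 3,411 in favor. Satisfied.

Invalid — quorum requirement not satisfied.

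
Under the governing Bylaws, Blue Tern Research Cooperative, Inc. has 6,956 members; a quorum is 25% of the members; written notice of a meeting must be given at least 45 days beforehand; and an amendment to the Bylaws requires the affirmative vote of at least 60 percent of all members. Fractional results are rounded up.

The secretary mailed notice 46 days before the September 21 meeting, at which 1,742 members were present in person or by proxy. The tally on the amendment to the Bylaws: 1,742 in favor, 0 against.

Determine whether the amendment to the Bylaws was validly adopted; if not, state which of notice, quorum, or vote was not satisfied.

Notice: 46 days given; 45 required. Satisfied.
Quorum: 25% of 6,956 = 1,739; 1,742 present. Satisfied.
Vote: requires three-fifths of all members (6,956); 3/5 of 6956 = 4173.60, rounded up to 4174, so 4,174 needed; 1,742 in favor. Not satisfied.

Invalid — vote requirement not satisfied.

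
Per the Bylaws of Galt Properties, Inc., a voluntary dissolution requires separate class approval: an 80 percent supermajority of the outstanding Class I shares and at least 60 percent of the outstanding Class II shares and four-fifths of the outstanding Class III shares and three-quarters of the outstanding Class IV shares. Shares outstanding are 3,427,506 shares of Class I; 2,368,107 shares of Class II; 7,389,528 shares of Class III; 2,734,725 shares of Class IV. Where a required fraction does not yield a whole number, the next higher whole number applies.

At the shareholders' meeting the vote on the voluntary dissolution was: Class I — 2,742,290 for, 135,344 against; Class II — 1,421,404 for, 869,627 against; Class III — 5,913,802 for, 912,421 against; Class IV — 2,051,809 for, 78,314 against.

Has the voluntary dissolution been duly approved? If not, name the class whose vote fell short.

Approved — every class gave the required vote.

Class I: 4/5 of 3427506 = 2742004.80, rounded up to 2742005; 2,742,005 required, 2,742,290 in favor — approved.
Class II: 3/5 of 2368107 = 1420864.20, rounded up to 1420865; 1,420,865 required, 1,421,404 in favor — approved.
Class III: 4/5 of 7389528 = 5911622.40, rounded up to 5911623; 5,911,623 required, 5,913,802 in favor — approved.
Class IV: 3/4 of 2734725 = 2051043.75, rounded up to 2051044; 2,051,044 required, 2,051,809 in favor — approved.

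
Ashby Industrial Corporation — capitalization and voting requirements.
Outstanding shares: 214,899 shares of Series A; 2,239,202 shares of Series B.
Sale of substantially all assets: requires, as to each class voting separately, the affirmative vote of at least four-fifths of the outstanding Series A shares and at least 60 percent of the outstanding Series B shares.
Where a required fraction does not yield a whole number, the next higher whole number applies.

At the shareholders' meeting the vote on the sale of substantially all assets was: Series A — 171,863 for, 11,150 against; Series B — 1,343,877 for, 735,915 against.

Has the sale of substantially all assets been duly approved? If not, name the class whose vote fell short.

Not approved — the Series A shares did not give the required vote.

Series A: 4/5 of 214899 = 171919.20, rounded up to 171920; 171,920 required, 171,863 in favor — not approved.
Series B: 3/5 of 2239202 = 1343521.20, rounded up to 1343522; 1,343,522 required, 1,343,877 in favor — approved.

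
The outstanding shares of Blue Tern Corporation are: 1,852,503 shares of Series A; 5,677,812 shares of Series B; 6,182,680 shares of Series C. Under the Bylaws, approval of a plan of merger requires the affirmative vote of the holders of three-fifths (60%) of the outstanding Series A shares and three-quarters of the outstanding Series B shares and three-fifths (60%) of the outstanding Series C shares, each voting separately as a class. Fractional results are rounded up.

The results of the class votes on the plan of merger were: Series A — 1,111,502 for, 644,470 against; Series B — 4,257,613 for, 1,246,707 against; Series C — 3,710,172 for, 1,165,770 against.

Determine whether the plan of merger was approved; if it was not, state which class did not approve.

Not approved — the Series B shares did not give the required vote.

Series A: 3/5 of 1852503 = 1111501.80, rounded up to 1111502; 1,111,502 required, 1,111,502 in favor — approved.
Series B: 3/4 of 5677812 = 4258359; 4,258,359 required, 4,257,613 in favor — not approved.
Series C: 3/5 of 6182680 = 3709608; 3,709,608 required, 3,710,172 in favor — approved.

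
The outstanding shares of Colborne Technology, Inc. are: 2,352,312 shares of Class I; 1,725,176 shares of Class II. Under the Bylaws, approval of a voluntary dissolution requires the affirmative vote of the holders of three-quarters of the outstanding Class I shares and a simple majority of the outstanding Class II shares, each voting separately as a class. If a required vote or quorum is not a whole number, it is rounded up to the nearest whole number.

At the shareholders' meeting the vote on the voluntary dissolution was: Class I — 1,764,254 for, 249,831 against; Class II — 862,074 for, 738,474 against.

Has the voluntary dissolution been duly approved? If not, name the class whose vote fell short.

Class I: 3/4 of 2352312 = 1764234; 1,764,234 required, 1,764,254 in favor — approved.
Class II: a majority of 1725176 is 862589; 862,589 required, 862,074 in favor — not approved.

Not approved — the Class II shares did not give the required vote.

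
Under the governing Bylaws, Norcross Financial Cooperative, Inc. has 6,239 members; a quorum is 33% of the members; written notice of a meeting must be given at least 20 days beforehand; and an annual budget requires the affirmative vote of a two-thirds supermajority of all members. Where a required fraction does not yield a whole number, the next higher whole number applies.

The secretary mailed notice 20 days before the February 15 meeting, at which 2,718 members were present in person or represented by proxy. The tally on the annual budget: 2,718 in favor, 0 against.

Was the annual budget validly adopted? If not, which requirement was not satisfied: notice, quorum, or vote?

Notice: 20 days given; 20 required. Satisfied.
Quorum: 33% of 6,239 = 2,058.87, rounded up to 2,059; 2,718 present. Satisfied.
Vote: requires two-thirds of all members (6,239); 2/3 of 6239 = 4159.33, rounded up to 4160, so 4,160 needed; 2,718 in favor. Not satisfied.

Invalid — vote requirement not satisfied.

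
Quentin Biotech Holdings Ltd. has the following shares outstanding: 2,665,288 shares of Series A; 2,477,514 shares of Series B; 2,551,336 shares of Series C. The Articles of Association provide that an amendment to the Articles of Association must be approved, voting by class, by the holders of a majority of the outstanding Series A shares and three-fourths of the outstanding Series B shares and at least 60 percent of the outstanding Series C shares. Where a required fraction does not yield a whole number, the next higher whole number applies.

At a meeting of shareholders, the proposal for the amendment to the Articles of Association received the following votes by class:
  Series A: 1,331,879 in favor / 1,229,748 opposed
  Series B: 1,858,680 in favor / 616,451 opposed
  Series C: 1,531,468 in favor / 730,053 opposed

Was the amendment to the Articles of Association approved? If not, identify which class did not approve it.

Not approved — the Series A shares did not give the required vote.

Series A: a majority of 2665288 is 1332645; 1,332,645 required, 1,331,879 in favor — not approved.
Series B: 3/4 of 2477514 = 1858135.50, rounded up to 1858136; 1,858,136 required, 1,858,680 in favor — approved.
Series C: 3/5 of 2551336 = 1530801.60, rounded up to 1530802; 1,530,802 required, 1,531,468 in favor — approved.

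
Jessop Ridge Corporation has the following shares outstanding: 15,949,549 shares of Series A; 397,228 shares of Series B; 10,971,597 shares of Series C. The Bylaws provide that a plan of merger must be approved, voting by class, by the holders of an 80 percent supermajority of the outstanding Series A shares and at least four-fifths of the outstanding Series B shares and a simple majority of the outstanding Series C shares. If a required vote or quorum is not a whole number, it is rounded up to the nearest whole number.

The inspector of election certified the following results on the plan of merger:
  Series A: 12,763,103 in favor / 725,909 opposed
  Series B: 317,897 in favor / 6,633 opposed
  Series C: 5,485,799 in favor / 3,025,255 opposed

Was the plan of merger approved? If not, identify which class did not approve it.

Approved — every class gave the required vote.

Series A: 4/5 of 15949549 = 12759639.20, rounded up to 12759640; 12,759,640 required, 12,763,103 in favor — approved.
Series B: 4/5 of 397228 = 317782.40, rounded up to 317783; 317,783 required, 317,897 in favor — approved.
Series C: a majority of 10971597 is 5485799; 5,485,799 required, 5,485,799 in favor — approved.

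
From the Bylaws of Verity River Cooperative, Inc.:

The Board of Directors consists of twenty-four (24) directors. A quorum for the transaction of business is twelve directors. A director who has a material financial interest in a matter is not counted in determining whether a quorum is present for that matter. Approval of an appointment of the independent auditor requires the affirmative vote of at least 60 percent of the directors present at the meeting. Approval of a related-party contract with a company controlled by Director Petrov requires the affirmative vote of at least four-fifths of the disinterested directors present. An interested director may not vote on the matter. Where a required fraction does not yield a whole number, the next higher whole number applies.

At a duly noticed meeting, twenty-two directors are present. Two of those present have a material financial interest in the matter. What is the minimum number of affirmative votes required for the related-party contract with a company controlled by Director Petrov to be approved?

The related-party contract with a company controlled by Director Petrov requires four-fifths of the disinterested directors present (22 − 2 = 20).
4/5 of 20 = 16.

16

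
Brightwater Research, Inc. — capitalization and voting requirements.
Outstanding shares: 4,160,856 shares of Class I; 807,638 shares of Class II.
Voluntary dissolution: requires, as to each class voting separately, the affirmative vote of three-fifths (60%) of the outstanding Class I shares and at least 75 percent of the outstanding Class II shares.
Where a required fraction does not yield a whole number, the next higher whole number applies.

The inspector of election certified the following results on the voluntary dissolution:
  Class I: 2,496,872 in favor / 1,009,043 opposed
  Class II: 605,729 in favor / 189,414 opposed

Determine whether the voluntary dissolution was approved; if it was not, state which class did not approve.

Approved — every class gave the required vote.

Class I: 3/5 of 4160856 = 2496513.60, rounded up to 2496514; 2,496,514 required, 2,496,872 in favor — approved.
Class II: 3/4 of 807638 = 605728.50, rounded up to 605729; 605,729 required, 605,729 in favor — approved.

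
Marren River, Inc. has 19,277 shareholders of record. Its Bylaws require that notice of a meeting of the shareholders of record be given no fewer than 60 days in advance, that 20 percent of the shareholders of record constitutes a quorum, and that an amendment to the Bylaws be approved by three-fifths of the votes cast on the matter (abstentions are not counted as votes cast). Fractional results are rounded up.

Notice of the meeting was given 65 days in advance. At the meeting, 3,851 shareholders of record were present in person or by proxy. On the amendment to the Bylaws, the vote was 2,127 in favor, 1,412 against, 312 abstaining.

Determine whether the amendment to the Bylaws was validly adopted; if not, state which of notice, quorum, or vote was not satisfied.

Notice: 65 days given; 60 required. Satisfied.
Quorum: 20% of 19,277 = 3,855.40, rounded up to 3,856; 3,851 present. Not satisfied.
Vote: requires three-fifths of the votes cast (3,851 − 312 abstaining = 3,539); 3/5 of 3539 = 2123.40, rounded up to 2124, so 2,124 needed; 2,127 in favor. Satisfied.

Invalid — quorum requirement not satisfied.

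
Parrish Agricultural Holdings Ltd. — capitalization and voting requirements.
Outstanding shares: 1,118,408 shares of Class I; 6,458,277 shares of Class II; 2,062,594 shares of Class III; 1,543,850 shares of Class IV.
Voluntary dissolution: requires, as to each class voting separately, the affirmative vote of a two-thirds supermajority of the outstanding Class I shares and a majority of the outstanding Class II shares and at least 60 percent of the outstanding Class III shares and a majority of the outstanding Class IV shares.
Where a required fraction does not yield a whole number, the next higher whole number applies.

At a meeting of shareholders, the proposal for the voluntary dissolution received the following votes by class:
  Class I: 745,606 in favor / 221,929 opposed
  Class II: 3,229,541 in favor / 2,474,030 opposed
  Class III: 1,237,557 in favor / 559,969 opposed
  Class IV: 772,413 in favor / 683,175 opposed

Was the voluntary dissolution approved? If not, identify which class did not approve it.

Class I: 2/3 of 1118408 = 745605.33, rounded up to 745606; 745,606 required, 745,606 in favor — approved.
Class II: a majority of 6458277 is 3229139; 3,229,139 required, 3,229,541 in favor — approved.
Class III: 3/5 of 2062594 = 1237556.40, rounded up to 1237557; 1,237,557 required, 1,237,557 in favor — approved.
Class IV: a majority of 1543850 is 771926; 771,926 required, 772,413 in favor — approved.

Approved — every class gave the required vote.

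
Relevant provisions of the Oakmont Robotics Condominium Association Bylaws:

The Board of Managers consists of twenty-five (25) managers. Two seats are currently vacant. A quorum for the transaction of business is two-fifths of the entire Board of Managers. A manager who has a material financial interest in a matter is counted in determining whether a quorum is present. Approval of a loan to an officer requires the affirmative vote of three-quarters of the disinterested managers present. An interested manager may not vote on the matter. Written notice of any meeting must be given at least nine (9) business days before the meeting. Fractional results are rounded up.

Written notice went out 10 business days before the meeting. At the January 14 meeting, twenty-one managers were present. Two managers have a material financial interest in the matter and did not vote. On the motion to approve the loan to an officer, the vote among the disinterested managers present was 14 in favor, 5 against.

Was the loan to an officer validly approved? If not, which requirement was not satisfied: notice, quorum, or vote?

Invalid — vote requirement not satisfied.

Notice: 10 business days given; 9 required (10 ≥ 9). Satisfied.
Quorum: 21 present (interested managers count toward quorum); quorum is 10. Satisfied.
Vote: the loan to an officer requires three-fourths of the disinterested managers present (21 − 2 = 19). 3/4 of 19 = 14.25, rounded up to 15, so 15 affirmative votes are needed; 14 voted in favor. Not satisfied.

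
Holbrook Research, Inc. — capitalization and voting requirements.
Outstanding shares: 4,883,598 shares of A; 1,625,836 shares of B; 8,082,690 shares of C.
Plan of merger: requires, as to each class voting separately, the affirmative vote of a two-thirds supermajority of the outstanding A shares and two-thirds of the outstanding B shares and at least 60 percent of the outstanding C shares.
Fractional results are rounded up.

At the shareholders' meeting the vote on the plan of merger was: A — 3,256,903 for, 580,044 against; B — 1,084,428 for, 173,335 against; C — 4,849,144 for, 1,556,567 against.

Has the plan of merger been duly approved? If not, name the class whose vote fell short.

A: 2/3 of 4883598 = 3255732; 3,255,732 required, 3,256,903 in favor — approved.
B: 2/3 of 1625836 = 1083890.67, rounded up to 1083891; 1,083,891 required, 1,084,428 in favor — approved.
C: 3/5 of 8082690 = 4849614; 4,849,614 required, 4,849,144 in favor — not approved.

Not approved — the C shares did not give the required vote.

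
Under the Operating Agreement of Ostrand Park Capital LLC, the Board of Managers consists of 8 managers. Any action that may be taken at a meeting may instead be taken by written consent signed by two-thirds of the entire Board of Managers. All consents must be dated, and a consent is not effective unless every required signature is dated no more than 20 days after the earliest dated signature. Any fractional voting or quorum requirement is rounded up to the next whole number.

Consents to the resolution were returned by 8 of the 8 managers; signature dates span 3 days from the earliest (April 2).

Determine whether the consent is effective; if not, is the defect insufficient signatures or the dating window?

Effective — both the signature and dating-window requirements are satisfied.

Signatures required: two-thirds of 8 — 2/3 of 8 = 5.33, rounded up to 6, so 6 needed; 8 signed. Sufficient.
Dating window: the latest signature is 3 days after the earliest; the limit is 20 days. Within the window.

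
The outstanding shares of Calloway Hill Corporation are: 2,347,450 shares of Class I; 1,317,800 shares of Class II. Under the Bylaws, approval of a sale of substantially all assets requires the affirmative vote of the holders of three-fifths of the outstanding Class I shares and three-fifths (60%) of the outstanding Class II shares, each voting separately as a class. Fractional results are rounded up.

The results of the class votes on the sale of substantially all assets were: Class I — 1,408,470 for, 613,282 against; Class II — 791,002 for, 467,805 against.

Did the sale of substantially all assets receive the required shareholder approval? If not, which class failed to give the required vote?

Class I: 3/5 of 2347450 = 1408470; 1,408,470 required, 1,408,470 in favor — approved.
Class II: 3/5 of 1317800 = 790680; 790,680 required, 791,002 in favor — approved.

Approved — every class gave the required vote.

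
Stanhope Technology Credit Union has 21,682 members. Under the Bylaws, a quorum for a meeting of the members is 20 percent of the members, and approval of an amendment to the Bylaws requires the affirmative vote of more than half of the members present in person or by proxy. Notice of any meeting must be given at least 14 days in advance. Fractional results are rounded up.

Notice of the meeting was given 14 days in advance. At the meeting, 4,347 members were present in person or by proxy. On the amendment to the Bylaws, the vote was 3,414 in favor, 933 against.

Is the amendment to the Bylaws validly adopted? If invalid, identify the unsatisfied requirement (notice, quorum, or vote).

Valid — all requirements satisfied.

Notice: 14 days given; 14 required. Satisfied.
Quorum: 20% of 21,682 = 4,336.40, rounded up to 4,337; 4,347 present. Satisfied.
Vote: requires a majority of those present (4,347); a majority of 4347 is 2174, so 2,174 needed; 3,414 in favor. Satisfied.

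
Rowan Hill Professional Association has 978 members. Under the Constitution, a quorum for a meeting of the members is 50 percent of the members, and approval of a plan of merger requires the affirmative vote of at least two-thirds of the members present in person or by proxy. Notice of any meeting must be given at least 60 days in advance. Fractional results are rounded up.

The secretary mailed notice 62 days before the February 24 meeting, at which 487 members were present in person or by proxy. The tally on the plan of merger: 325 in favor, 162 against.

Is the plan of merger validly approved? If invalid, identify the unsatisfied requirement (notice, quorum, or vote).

Notice: 62 days given; 60 required. Satisfied.
Quorum: 50% of 978 = 489; 487 present. Not satisfied.
Vote: requires two-thirds of those present (487); 2/3 of 487 = 324.67, rounded up to 325, so 325 needed; 325 in favor. Satisfied.

Invalid — quorum requirement not satisfied.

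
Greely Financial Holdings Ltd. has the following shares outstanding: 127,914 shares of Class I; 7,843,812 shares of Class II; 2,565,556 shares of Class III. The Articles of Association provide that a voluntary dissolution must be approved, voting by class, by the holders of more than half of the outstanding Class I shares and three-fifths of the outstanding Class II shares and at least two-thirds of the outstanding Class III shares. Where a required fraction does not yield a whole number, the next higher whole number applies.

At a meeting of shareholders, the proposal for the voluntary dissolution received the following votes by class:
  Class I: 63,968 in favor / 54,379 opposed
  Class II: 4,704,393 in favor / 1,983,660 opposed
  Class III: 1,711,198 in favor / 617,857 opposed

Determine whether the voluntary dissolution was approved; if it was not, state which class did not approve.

Not approved — the Class II shares did not give the required vote.

Class I: a majority of 127914 is 63958; 63,958 required, 63,968 in favor — approved.
Class II: 3/5 of 7843812 = 4706287.20, rounded up to 4706288; 4,706,288 required, 4,704,393 in favor — not approved.
Class III: 2/3 of 2565556 = 1710370.67, rounded up to 1710371; 1,710,371 required, 1,711,198 in favor — approved.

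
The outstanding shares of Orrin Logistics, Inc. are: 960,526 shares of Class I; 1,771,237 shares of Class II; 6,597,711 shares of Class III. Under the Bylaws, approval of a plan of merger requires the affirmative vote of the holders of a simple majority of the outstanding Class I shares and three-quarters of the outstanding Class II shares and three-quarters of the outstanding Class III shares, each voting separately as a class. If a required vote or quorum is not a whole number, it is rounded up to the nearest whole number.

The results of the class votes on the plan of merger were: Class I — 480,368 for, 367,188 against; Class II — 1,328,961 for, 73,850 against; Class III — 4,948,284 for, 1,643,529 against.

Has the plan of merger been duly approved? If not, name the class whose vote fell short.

Class I: a majority of 960526 is 480264; 480,264 required, 480,368 in favor — approved.
Class II: 3/4 of 1771237 = 1328427.75, rounded up to 1328428; 1,328,428 required, 1,328,961 in favor — approved.
Class III: 3/4 of 6597711 = 4948283.25, rounded up to 4948284; 4,948,284 required, 4,948,284 in favor — approved.

Approved — every class gave the required vote.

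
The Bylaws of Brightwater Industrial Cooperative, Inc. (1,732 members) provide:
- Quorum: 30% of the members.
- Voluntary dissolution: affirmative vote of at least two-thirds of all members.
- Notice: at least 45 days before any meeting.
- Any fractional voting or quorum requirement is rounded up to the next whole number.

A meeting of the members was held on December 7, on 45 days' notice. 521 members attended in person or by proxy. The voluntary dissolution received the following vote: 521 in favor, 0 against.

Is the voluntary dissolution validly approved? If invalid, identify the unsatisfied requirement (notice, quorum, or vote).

Invalid — vote requirement not satisfied.

Notice: 45 days given; 45 required. Satisfied.
Quorum: 30% of 1,732 = 519.60, rounded up to 520; 521 present. Satisfied.
Vote: requires two-thirds of all members (1,732); 2/3 of 1732 = 1154.67, rounded up to 1155, so 1,155 needed; 521 in favor. Not satisfied.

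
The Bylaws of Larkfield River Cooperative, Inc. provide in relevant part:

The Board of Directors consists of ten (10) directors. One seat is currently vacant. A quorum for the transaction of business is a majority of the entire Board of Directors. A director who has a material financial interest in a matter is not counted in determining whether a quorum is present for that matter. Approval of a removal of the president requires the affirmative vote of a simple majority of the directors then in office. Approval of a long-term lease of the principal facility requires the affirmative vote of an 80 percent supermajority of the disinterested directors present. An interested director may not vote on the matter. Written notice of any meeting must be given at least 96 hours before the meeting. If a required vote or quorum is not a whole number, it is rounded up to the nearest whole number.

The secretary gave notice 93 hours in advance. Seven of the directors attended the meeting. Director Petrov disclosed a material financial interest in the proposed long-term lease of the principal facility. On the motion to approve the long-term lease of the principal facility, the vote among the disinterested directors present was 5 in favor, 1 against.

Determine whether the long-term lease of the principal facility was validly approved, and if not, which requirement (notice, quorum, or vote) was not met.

Notice: 93 hours given; 96 required (93 < 96). Not satisfied.
Quorum: 7 present, but the 1 interested director does not count, leaving 6. Quorum is 6. Satisfied.
Vote: the long-term lease of the principal facility requires four-fifths of the disinterested directors present (7 − 1 = 6). 4/5 of 6 = 4.80, rounded up to 5, so 5 affirmative votes are needed; 5 voted in favor. Satisfied.

Invalid — notice requirement not satisfied.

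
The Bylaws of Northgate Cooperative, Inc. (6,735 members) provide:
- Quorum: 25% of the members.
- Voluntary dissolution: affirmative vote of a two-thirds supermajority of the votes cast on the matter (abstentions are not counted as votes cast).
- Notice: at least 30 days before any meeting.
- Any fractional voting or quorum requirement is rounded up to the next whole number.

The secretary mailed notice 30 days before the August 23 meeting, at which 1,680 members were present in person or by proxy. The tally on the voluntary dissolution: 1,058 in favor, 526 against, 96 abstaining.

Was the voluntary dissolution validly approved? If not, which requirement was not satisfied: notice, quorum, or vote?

Notice: 30 days given; 30 required. Satisfied.
Quorum: 25% of 6,735 = 1,683.75, rounded up to 1,684; 1,680 present. Not satisfied.
Vote: requires two-thirds of the votes cast (1,680 − 96 abstaining = 1,584); 2/3 of 1584 = 1056, so 1,056 needed; 1,058 in favor. Satisfied.

Invalid — quorum requirement not satisfied.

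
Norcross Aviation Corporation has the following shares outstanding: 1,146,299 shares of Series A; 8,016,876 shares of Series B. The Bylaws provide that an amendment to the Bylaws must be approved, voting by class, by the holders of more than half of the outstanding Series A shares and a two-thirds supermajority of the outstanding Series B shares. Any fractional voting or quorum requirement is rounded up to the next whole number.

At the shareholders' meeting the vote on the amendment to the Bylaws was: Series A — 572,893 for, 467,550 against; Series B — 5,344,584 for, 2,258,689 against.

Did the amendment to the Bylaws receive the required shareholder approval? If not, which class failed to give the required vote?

Series A: a majority of 1146299 is 573150; 573,150 required, 572,893 in favor — not approved.
Series B: 2/3 of 8016876 = 5344584; 5,344,584 required, 5,344,584 in favor — approved.

Not approved — the Series A shares did not give the required vote.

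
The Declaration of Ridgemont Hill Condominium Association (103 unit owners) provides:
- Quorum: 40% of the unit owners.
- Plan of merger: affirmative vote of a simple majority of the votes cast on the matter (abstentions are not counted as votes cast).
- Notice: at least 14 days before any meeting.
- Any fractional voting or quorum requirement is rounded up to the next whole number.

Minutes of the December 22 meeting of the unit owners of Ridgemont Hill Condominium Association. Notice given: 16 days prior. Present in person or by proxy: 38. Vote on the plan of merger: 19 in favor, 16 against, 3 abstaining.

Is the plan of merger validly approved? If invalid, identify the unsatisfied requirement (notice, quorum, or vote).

Notice: 16 days given; 14 required. Satisfied.
Quorum: 40% of 103 = 41.20, rounded up to 42; 38 present. Not satisfied.
Vote: requires a majority of the votes cast (38 − 3 abstaining = 35); a majority of 35 is 18, so 18 needed; 19 in favor. Satisfied.

Invalid — quorum requirement not satisfied.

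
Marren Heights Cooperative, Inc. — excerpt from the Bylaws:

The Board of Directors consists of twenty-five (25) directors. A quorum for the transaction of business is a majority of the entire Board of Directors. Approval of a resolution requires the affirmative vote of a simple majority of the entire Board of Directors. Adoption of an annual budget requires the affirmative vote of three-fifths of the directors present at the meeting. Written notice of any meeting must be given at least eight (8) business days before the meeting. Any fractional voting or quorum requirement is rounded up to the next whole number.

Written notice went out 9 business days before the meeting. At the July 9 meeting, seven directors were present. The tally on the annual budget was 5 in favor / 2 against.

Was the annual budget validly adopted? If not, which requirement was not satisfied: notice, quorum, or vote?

Notice: 9 business days given; 8 required (9 ≥ 8). Satisfied.
Quorum: 7 present; quorum is 13. Not satisfied.
Vote: the annual budget requires three-fifths of the directors present (7). 3/5 of 7 = 4.20, rounded up to 5, so 5 affirmative votes are needed; 5 voted in favor. Satisfied. (Moot — without a quorum no business can be validly transacted.)

Invalid — quorum requirement not satisfied.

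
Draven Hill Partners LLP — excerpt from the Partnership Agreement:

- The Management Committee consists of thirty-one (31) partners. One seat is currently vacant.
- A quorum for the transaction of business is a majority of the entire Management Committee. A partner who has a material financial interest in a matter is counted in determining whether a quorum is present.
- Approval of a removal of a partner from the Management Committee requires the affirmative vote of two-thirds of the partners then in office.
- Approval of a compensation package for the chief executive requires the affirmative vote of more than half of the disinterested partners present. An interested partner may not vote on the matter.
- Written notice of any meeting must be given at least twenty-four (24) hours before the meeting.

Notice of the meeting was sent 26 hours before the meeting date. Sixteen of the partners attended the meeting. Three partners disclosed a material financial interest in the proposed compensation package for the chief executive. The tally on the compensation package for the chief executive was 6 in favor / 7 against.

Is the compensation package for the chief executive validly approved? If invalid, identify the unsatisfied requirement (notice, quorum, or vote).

Notice: 26 hours given; 24 required (26 ≥ 24). Satisfied.
Quorum: 16 present (interested partners count toward quorum); quorum is 16. Satisfied.
Vote: the compensation package for the chief executive requires a majority of the disinterested partners present (16 − 3 = 13). A majority of 13 is 7, so 7 affirmative votes are needed; 6 voted in favor. Not satisfied.

Invalid — vote requirement not satisfied.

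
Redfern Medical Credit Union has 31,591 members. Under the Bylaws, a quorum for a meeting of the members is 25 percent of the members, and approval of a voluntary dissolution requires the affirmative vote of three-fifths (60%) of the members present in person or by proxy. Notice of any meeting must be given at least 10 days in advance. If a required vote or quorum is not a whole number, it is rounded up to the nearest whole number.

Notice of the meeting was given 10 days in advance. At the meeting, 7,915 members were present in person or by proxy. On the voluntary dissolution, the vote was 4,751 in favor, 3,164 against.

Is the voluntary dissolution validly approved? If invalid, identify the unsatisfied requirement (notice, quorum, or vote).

Valid — all requirements satisfied.

Notice: 10 days given; 10 required. Satisfied.
Quorum: 25% of 31,591 = 7,897.75, rounded up to 7,898; 7,915 present. Satisfied.
Vote: requires three-fifths of those present (7,915); 3/5 of 7915 = 4749, so 4,749 needed; 4,751 in favor. Satisfied.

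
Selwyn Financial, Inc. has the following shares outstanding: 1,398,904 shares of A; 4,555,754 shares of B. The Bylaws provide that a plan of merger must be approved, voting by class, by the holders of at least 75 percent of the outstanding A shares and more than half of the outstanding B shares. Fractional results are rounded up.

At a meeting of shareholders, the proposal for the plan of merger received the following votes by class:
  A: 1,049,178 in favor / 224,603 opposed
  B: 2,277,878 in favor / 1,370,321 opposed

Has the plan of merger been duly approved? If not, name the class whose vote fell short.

A: 3/4 of 1398904 = 1049178; 1,049,178 required, 1,049,178 in favor — approved.
B: a majority of 4555754 is 2277878; 2,277,878 required, 2,277,878 in favor — approved.

Approved — every class gave the required vote.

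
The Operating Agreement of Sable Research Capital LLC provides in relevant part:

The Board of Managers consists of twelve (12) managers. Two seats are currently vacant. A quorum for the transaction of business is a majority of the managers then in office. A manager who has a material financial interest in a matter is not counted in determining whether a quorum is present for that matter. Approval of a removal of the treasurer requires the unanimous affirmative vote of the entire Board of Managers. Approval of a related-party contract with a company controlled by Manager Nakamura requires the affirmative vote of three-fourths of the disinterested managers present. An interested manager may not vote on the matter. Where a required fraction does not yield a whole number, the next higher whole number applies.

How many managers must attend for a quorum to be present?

A majority of 10 is 6.

6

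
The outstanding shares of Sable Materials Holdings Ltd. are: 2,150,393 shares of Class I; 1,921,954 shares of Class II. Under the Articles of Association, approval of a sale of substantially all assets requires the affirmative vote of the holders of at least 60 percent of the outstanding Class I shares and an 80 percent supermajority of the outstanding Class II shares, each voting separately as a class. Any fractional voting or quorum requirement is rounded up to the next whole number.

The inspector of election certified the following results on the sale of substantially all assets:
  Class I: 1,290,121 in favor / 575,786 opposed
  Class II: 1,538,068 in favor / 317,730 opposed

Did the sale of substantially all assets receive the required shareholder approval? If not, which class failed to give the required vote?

Class I: 3/5 of 2150393 = 1290235.80, rounded up to 1290236; 1,290,236 required, 1,290,121 in favor — not approved.
Class II: 4/5 of 1921954 = 1537563.20, rounded up to 1537564; 1,537,564 required, 1,538,068 in favor — approved.

Not approved — the Class I shares did not give the required vote.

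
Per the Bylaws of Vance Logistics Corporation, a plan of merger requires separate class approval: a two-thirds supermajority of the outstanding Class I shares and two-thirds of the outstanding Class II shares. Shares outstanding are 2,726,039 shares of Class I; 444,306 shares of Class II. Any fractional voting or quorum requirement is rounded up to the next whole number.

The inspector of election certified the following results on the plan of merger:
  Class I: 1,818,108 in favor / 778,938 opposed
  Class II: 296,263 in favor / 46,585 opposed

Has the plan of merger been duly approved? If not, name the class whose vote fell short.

Class I: 2/3 of 2726039 = 1817359.33, rounded up to 1817360; 1,817,360 required, 1,818,108 in favor — approved.
Class II: 2/3 of 444306 = 296204; 296,204 required, 296,263 in favor — approved.

Approved — every class gave the required vote.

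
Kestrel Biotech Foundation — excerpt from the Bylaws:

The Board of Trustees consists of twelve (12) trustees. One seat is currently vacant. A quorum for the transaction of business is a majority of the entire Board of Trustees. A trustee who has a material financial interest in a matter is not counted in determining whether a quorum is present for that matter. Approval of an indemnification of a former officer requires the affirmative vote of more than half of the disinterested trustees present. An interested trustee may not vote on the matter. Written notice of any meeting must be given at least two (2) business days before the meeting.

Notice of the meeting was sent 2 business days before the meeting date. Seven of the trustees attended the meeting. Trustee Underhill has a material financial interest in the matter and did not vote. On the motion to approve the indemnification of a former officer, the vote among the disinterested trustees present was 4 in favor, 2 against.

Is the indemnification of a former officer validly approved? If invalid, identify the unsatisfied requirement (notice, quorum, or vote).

Invalid — quorum requirement not satisfied.

Notice: 2 business days given; 2 required (2 ≥ 2). Satisfied.
Quorum: 7 present, but the 1 interested trustee does not count, leaving 6. Quorum is 7. Not satisfied.
Vote: the indemnification of a former officer requires a majority of the disinterested trustees present (7 − 1 = 6). A majority of 6 is 4, so 4 affirmative votes are needed; 4 voted in favor. Satisfied. (Moot — without a quorum no business can be validly transacted.)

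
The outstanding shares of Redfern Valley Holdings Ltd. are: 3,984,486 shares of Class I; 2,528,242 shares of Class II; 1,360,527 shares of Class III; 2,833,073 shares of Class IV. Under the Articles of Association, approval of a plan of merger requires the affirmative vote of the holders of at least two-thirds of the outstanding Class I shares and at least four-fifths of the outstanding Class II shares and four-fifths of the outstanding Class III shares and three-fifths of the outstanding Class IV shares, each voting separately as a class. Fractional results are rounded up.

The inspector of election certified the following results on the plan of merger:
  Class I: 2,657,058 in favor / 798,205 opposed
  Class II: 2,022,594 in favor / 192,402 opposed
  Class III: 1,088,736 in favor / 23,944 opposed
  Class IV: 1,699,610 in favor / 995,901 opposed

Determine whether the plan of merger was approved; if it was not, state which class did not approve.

Not approved — the Class IV shares did not give the required vote.

Class I: 2/3 of 3984486 = 2656324; 2,656,324 required, 2,657,058 in favor — approved.
Class II: 4/5 of 2528242 = 2022593.60, rounded up to 2022594; 2,022,594 required, 2,022,594 in favor — approved.
Class III: 4/5 of 1360527 = 1088421.60, rounded up to 1088422; 1,088,422 required, 1,088,736 in favor — approved.
Class IV: 3/5 of 2833073 = 1699843.80, rounded up to 1699844; 1,699,844 required, 1,699,610 in favor — not approved.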